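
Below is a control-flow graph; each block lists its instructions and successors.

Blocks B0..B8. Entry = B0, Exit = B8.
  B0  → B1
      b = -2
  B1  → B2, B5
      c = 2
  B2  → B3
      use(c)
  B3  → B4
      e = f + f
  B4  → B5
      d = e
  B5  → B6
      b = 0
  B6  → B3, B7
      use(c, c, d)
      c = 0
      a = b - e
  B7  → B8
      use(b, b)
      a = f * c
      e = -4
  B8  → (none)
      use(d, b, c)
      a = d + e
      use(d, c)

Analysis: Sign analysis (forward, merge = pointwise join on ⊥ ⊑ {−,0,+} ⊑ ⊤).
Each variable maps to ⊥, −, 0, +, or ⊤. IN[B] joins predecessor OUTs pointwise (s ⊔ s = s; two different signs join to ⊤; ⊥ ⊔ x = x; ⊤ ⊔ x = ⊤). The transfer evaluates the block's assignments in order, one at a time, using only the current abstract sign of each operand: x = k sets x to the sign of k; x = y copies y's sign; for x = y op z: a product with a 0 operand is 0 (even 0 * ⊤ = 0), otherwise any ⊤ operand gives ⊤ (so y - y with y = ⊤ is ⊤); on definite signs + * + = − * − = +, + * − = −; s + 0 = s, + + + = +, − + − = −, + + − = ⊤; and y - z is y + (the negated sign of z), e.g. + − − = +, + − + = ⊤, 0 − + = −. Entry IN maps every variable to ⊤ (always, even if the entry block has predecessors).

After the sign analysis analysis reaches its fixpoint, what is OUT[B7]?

Answer: {a: 0, b: 0, c: 0, d: ⊤, e: -, f: ⊤}

Working:
Fixpoint table:
  B0: | IN=(all ⊤) | OUT={b:-; rest ⊤}
  B1: | IN={b:-; rest ⊤} | OUT={b:-, c:+; rest ⊤}
  B2: | IN={b:-, c:+; rest ⊤} | OUT={b:-, c:+; rest ⊤}
  B3: | IN=(all ⊤) | OUT=(all ⊤)
  B4: | IN=(all ⊤) | OUT=(all ⊤)
  B5: | IN=(all ⊤) | OUT={b:0; rest ⊤}
  B6: | IN={b:0; rest ⊤} | OUT={b:0, c:0; rest ⊤}
  B7: | IN={b:0, c:0; rest ⊤} | OUT={a:0, b:0, c:0, e:-; rest ⊤}
  B8: | IN={a:0, b:0, c:0, e:-; rest ⊤} | OUT={b:0, c:0, e:-; rest ⊤}

Merge at B7: IN[B7] = OUT[B6] = {a: ⊤, b: 0, c: 0, d: ⊤, e: ⊤, f: ⊤}
Applying B7's transfer function to that IN value gives OUT[B7] (row B7 above).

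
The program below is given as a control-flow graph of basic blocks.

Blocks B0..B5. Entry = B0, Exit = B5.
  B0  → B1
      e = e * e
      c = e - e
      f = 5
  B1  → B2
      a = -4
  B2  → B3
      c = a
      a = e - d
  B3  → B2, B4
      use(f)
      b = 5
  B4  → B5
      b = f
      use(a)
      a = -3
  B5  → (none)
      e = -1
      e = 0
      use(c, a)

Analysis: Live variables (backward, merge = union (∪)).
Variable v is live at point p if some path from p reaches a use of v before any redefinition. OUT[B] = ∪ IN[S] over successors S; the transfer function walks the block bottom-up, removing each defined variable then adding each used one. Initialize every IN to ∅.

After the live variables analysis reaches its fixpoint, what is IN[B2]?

Answer: {a, d, e, f}

Trace:
Converged values:
  B0: | IN={d, e} | OUT={d, e, f}
  B1: | IN={d, e, f} | OUT={a, d, e, f}
  B2: | IN={a, d, e, f} | OUT={a, c, d, e, f}
  B3: | IN={a, c, d, e, f} | OUT={a, c, d, e, f}
  B4: | IN={a, c, f} | OUT={a, c}
  B5: | IN={a, c} | OUT={}

Merge at B2: OUT[B2] = IN[B3] = {a, c, d, e, f}
Applying B2's transfer function to that OUT value gives IN[B2] (row B2 above).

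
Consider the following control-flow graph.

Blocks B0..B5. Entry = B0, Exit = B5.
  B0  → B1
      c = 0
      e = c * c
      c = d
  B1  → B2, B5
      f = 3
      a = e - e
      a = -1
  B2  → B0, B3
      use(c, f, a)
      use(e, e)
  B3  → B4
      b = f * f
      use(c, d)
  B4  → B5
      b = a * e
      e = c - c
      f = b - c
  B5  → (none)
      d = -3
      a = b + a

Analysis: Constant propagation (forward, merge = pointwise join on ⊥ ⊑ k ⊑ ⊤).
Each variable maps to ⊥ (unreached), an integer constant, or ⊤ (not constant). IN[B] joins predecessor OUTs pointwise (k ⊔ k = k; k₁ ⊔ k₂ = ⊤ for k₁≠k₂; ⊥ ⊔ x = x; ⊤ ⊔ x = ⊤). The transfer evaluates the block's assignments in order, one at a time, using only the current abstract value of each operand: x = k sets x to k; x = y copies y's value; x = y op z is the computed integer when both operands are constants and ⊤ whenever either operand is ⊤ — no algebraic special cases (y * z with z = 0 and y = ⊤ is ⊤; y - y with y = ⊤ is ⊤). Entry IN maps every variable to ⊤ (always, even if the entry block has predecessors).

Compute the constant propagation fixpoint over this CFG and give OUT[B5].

Answer: {a: ⊤, b: ⊤, c: ⊤, d: -3, e: ⊤, f: ⊤}

Derivation:
Converged values:
  B0:  IN=(all ⊤)  OUT={e:0; rest ⊤}
  B1:  IN={e:0; rest ⊤}  OUT={a:-1, e:0, f:3; rest ⊤}
  B2:  IN={a:-1, e:0, f:3; rest ⊤}  OUT={a:-1, e:0, f:3; rest ⊤}
  B3:  IN={a:-1, e:0, f:3; rest ⊤}  OUT={a:-1, b:9, e:0, f:3; rest ⊤}
  B4:  IN={a:-1, b:9, e:0, f:3; rest ⊤}  OUT={a:-1, b:0; rest ⊤}
  B5:  IN={a:-1; rest ⊤}  OUT={d:-3; rest ⊤}

Merge at B5: IN[B5] = OUT[B1] ⊔ OUT[B4] = {a: -1, b: ⊤, c: ⊤, d: ⊤, e: ⊤, f: ⊤}
Applying B5's transfer function to that IN value gives OUT[B5] (row B5 above).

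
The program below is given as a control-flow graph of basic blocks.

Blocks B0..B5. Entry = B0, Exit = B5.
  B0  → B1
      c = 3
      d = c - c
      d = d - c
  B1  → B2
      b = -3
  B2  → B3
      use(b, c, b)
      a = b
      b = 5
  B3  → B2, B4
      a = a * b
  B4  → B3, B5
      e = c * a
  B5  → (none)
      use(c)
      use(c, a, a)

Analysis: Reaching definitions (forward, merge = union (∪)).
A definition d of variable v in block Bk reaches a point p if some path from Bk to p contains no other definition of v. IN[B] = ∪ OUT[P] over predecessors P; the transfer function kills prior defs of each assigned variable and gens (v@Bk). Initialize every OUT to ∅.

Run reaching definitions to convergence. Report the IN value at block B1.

Fixpoint table:
  B0: | IN={} | OUT={c@B0, d@B0}
  B1: | IN={c@B0, d@B0} | OUT={b@B1, c@B0, d@B0}
  B2: | IN={a@B3, b@B1, b@B2, c@B0, d@B0, e@B4} | OUT={a@B2, b@B2, c@B0, d@B0, e@B4}
  B3: | IN={a@B2, a@B3, b@B2, c@B0, d@B0, e@B4} | OUT={a@B3, b@B2, c@B0, d@B0, e@B4}
  B4: | IN={a@B3, b@B2, c@B0, d@B0, e@B4} | OUT={a@B3, b@B2, c@B0, d@B0, e@B4}
  B5: | IN={a@B3, b@B2, c@B0, d@B0, e@B4} | OUT={a@B3, b@B2, c@B0, d@B0, e@B4}

Merge at B1: IN[B1] = OUT[B0] = {c@B0, d@B0}

Answer: {c@B0, d@B0}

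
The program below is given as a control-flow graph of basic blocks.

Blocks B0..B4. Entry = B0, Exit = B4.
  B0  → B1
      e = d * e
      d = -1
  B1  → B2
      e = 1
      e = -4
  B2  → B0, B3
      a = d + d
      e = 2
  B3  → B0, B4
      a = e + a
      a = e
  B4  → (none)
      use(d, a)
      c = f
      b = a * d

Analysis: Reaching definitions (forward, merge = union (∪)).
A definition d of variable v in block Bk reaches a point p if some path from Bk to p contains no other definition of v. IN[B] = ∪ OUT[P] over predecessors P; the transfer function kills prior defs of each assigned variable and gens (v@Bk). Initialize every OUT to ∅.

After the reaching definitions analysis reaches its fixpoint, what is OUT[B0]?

Answer: {a@B2, a@B3, d@B0, e@B0}

Trace:
Per-block solution:
  B0:  IN={a@B2, a@B3, d@B0, e@B2}  OUT={a@B2, a@B3, d@B0, e@B0}
  B1:  IN={a@B2, a@B3, d@B0, e@B0}  OUT={a@B2, a@B3, d@B0, e@B1}
  B2:  IN={a@B2, a@B3, d@B0, e@B1}  OUT={a@B2, d@B0, e@B2}
  B3:  IN={a@B2, d@B0, e@B2}  OUT={a@B3, d@B0, e@B2}
  B4:  IN={a@B3, d@B0, e@B2}  OUT={a@B3, b@B4, c@B4, d@B0, e@B2}

Merge at B0 (entry node, so the boundary value {} is joined with the incoming edge(s)): IN[B0] = {} ⊔ OUT[B2] ⊔ OUT[B3] = {a@B2, a@B3, d@B0, e@B2}
Applying B0's transfer function to that IN value gives OUT[B0] (row B0 above).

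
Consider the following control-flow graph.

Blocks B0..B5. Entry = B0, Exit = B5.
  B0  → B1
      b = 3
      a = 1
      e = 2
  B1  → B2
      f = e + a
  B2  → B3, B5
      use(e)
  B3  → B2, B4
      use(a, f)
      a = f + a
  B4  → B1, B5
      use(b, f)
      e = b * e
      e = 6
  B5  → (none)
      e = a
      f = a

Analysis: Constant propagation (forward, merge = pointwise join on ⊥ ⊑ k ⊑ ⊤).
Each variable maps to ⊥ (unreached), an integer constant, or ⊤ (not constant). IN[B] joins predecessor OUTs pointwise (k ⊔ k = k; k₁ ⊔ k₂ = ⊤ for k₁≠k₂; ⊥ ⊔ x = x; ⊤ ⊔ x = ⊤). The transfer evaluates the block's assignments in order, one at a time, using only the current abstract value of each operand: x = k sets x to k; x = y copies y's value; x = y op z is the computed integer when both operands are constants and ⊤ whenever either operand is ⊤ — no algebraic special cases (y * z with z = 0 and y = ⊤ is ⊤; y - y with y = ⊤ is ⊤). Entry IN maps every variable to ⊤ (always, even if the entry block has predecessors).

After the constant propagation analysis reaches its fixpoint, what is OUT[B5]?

Answer: {a: ⊤, b: 3, c: ⊤, d: ⊤, e: ⊤, f: ⊤}

Derivation:
Per-block solution:
  B0:   IN=(all ⊤)   OUT={a:1, b:3, e:2; rest ⊤}
  B1:   IN={b:3; rest ⊤}   OUT={b:3; rest ⊤}
  B2:   IN={b:3; rest ⊤}   OUT={b:3; rest ⊤}
  B3:   IN={b:3; rest ⊤}   OUT={b:3; rest ⊤}
  B4:   IN={b:3; rest ⊤}   OUT={b:3, e:6; rest ⊤}
  B5:   IN={b:3; rest ⊤}   OUT={b:3; rest ⊤}

Merge at B5: IN[B5] = OUT[B2] ⊔ OUT[B4] = {a: ⊤, b: 3, c: ⊤, d: ⊤, e: ⊤, f: ⊤}
Applying B5's transfer function to that IN value gives OUT[B5] (row B5 above).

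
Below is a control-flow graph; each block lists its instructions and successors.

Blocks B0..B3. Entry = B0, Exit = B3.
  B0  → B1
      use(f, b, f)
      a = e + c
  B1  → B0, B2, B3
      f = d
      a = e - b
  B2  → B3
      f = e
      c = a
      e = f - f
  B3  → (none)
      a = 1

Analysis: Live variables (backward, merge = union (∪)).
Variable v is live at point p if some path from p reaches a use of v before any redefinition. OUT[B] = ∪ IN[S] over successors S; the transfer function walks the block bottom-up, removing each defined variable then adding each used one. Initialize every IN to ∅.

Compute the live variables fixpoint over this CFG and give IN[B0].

Answer: {b, c, d, e, f}

Working:
Fixpoint table:
  B0: | IN={b, c, d, e, f} | OUT={b, c, d, e}
  B1: | IN={b, c, d, e} | OUT={a, b, c, d, e, f}
  B2: | IN={a, e} | OUT={}
  B3: | IN={} | OUT={}

Merge at B0: OUT[B0] = IN[B1] = {b, c, d, e}
Applying B0's transfer function to that OUT value gives IN[B0] (row B0 above).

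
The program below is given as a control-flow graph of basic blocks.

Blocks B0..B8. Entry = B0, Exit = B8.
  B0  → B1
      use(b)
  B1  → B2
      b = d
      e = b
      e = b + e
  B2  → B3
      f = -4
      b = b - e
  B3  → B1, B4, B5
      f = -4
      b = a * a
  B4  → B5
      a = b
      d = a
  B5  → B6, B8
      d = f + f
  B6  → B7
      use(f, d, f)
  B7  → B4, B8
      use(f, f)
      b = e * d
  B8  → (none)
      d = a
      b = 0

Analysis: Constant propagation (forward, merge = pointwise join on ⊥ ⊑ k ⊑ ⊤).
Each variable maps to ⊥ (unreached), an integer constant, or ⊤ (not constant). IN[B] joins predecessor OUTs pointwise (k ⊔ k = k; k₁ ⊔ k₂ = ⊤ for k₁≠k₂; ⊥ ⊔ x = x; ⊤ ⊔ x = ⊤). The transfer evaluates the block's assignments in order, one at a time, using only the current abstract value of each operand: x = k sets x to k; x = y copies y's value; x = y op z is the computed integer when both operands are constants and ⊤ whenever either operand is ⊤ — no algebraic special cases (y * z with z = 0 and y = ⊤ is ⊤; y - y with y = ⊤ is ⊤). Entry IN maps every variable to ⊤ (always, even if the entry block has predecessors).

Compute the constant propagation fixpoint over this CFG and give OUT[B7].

Per-block solution:
  B0:  IN=(all ⊤)  OUT=(all ⊤)
  B1:  IN=(all ⊤)  OUT=(all ⊤)
  B2:  IN=(all ⊤)  OUT={f:-4; rest ⊤}
  B3:  IN={f:-4; rest ⊤}  OUT={f:-4; rest ⊤}
  B4:  IN={f:-4; rest ⊤}  OUT={f:-4; rest ⊤}
  B5:  IN={f:-4; rest ⊤}  OUT={d:-8, f:-4; rest ⊤}
  B6:  IN={d:-8, f:-4; rest ⊤}  OUT={d:-8, f:-4; rest ⊤}
  B7:  IN={d:-8, f:-4; rest ⊤}  OUT={d:-8, f:-4; rest ⊤}
  B8:  IN={d:-8, f:-4; rest ⊤}  OUT={b:0, f:-4; rest ⊤}

Merge at B7: IN[B7] = OUT[B6] = {a: ⊤, b: ⊤, c: ⊤, d: -8, e: ⊤, f: -4}
Applying B7's transfer function to that IN value gives OUT[B7] (row B7 above).

Answer: {a: ⊤, b: ⊤, c: ⊤, d: -8, e: ⊤, f: -4}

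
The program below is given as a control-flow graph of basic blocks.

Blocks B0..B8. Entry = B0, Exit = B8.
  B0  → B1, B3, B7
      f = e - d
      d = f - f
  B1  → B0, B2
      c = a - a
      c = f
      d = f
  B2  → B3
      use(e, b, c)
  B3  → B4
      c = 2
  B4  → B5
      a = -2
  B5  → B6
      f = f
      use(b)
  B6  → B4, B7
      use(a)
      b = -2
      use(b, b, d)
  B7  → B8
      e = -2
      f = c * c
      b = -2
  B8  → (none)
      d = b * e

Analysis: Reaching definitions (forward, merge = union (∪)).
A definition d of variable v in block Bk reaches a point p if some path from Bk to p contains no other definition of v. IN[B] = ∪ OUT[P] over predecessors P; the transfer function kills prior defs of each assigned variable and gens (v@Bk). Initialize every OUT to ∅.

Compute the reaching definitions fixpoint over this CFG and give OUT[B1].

Answer: {c@B1, d@B1, f@B0}

Trace:
Converged values:
  B0:  IN={c@B1, d@B1, f@B0}  OUT={c@B1, d@B0, f@B0}
  B1:  IN={c@B1, d@B0, f@B0}  OUT={c@B1, d@B1, f@B0}
  B2:  IN={c@B1, d@B1, f@B0}  OUT={c@B1, d@B1, f@B0}
  B3:  IN={c@B1, d@B0, d@B1, f@B0}  OUT={c@B3, d@B0, d@B1, f@B0}
  B4:  IN={a@B4, b@B6, c@B3, d@B0, d@B1, f@B0, f@B5}  OUT={a@B4, b@B6, c@B3, d@B0, d@B1, f@B0, f@B5}
  B5:  IN={a@B4, b@B6, c@B3, d@B0, d@B1, f@B0, f@B5}  OUT={a@B4, b@B6, c@B3, d@B0, d@B1, f@B5}
  B6:  IN={a@B4, b@B6, c@B3, d@B0, d@B1, f@B5}  OUT={a@B4, b@B6, c@B3, d@B0, d@B1, f@B5}
  B7:  IN={a@B4, b@B6, c@B1, c@B3, d@B0, d@B1, f@B0, f@B5}  OUT={a@B4, b@B7, c@B1, c@B3, d@B0, d@B1, e@B7, f@B7}
  B8:  IN={a@B4, b@B7, c@B1, c@B3, d@B0, d@B1, e@B7, f@B7}  OUT={a@B4, b@B7, c@B1, c@B3, d@B8, e@B7, f@B7}

Merge at B1: IN[B1] = OUT[B0] = {c@B1, d@B0, f@B0}
Applying B1's transfer function to that IN value gives OUT[B1] (row B1 above).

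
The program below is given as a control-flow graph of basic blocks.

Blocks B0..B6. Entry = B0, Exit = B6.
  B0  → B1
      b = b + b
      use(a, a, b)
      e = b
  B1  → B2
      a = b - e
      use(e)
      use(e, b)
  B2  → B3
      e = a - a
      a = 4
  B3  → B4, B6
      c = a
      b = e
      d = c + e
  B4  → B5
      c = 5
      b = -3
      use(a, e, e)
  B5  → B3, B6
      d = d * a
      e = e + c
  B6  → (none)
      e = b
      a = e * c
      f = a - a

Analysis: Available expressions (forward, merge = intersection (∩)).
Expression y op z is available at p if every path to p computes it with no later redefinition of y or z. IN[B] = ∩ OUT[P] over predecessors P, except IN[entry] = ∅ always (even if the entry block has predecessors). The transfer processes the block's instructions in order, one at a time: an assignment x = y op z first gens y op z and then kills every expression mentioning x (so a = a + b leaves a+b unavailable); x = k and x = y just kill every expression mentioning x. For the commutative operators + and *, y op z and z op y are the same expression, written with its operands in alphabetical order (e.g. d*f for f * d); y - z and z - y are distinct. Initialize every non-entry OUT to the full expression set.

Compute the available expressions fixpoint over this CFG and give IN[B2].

Answer: {b-e}

Trace:
Converged values:
  B0:   IN={}   OUT={}
  B1:   IN={}   OUT={b-e}
  B2:   IN={b-e}   OUT={}
  B3:   IN={}   OUT={c+e}
  B4:   IN={c+e}   OUT={}
  B5:   IN={}   OUT={}
  B6:   IN={}   OUT={a-a, c*e}

Merge at B2: IN[B2] = OUT[B1] = {b-e}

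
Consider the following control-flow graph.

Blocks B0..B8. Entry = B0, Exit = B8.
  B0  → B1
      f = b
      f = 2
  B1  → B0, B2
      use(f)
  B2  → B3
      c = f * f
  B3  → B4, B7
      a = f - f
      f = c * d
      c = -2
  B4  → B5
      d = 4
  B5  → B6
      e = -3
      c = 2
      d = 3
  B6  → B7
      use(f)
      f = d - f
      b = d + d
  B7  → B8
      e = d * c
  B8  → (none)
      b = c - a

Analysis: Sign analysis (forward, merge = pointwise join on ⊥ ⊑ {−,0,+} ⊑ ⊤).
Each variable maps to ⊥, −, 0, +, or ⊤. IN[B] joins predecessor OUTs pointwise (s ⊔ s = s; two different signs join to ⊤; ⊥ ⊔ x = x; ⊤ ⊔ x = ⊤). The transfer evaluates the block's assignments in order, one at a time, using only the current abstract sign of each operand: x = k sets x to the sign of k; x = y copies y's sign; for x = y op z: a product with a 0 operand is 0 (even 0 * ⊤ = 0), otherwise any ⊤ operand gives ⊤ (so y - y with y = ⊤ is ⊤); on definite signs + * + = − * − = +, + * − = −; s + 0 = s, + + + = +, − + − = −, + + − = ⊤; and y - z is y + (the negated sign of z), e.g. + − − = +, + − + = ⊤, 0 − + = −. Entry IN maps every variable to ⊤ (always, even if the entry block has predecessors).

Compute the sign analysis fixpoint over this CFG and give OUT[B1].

Answer: {a: ⊤, b: ⊤, c: ⊤, d: ⊤, e: ⊤, f: +}

Working:
Converged values:
  B0:   IN=(all ⊤)   OUT={f:+; rest ⊤}
  B1:   IN={f:+; rest ⊤}   OUT={f:+; rest ⊤}
  B2:   IN={f:+; rest ⊤}   OUT={c:+, f:+; rest ⊤}
  B3:   IN={c:+, f:+; rest ⊤}   OUT={c:-; rest ⊤}
  B4:   IN={c:-; rest ⊤}   OUT={c:-, d:+; rest ⊤}
  B5:   IN={c:-, d:+; rest ⊤}   OUT={c:+, d:+, e:-; rest ⊤}
  B6:   IN={c:+, d:+, e:-; rest ⊤}   OUT={b:+, c:+, d:+, e:-; rest ⊤}
  B7:   IN=(all ⊤)   OUT=(all ⊤)
  B8:   IN=(all ⊤)   OUT=(all ⊤)

Merge at B1: IN[B1] = OUT[B0] = {a: ⊤, b: ⊤, c: ⊤, d: ⊤, e: ⊤, f: +}
Applying B1's transfer function to that IN value gives OUT[B1] (row B1 above).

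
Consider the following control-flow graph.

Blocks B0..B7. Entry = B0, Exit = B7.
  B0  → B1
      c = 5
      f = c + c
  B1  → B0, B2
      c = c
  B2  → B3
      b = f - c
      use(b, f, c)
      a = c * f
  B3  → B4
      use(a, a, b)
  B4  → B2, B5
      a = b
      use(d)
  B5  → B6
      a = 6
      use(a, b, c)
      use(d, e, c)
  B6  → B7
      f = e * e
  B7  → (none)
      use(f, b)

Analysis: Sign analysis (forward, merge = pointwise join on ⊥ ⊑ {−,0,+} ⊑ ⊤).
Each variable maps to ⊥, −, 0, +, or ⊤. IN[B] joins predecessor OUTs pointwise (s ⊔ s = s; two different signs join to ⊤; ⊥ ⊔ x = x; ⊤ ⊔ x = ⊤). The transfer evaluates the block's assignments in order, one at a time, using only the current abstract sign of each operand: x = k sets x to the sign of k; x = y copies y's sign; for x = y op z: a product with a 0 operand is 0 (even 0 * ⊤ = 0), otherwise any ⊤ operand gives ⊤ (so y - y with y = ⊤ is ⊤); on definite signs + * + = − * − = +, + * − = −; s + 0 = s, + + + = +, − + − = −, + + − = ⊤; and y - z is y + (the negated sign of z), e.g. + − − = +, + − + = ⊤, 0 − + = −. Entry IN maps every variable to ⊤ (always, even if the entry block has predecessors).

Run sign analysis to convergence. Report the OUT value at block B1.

Answer: {a: ⊤, b: ⊤, c: +, d: ⊤, e: ⊤, f: +}

Trace:
Fixpoint table:
  B0:  IN=(all ⊤)  OUT={c:+, f:+; rest ⊤}
  B1:  IN={c:+, f:+; rest ⊤}  OUT={c:+, f:+; rest ⊤}
  B2:  IN={c:+, f:+; rest ⊤}  OUT={a:+, c:+, f:+; rest ⊤}
  B3:  IN={a:+, c:+, f:+; rest ⊤}  OUT={a:+, c:+, f:+; rest ⊤}
  B4:  IN={a:+, c:+, f:+; rest ⊤}  OUT={c:+, f:+; rest ⊤}
  B5:  IN={c:+, f:+; rest ⊤}  OUT={a:+, c:+, f:+; rest ⊤}
  B6:  IN={a:+, c:+, f:+; rest ⊤}  OUT={a:+, c:+; rest ⊤}
  B7:  IN={a:+, c:+; rest ⊤}  OUT={a:+, c:+; rest ⊤}

Merge at B1: IN[B1] = OUT[B0] = {a: ⊤, b: ⊤, c: +, d: ⊤, e: ⊤, f: +}
Applying B1's transfer function to that IN value gives OUT[B1] (row B1 above).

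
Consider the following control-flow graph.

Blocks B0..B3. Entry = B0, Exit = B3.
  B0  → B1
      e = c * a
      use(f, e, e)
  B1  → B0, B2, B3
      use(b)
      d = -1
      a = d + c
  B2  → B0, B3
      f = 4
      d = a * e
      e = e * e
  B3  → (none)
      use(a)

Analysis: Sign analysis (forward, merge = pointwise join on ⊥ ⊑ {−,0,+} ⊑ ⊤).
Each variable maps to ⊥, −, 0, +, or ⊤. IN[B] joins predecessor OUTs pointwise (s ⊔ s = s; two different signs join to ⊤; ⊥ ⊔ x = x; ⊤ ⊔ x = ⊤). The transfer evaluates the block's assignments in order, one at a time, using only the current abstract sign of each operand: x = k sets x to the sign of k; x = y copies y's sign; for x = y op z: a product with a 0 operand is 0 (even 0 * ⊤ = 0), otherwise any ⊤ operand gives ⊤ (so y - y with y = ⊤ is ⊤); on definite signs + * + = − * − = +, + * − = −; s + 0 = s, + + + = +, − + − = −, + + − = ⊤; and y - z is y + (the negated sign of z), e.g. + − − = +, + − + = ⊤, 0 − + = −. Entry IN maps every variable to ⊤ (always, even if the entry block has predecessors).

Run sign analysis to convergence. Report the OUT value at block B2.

Converged values:
  B0:   IN=(all ⊤)   OUT=(all ⊤)
  B1:   IN=(all ⊤)   OUT={d:-; rest ⊤}
  B2:   IN={d:-; rest ⊤}   OUT={f:+; rest ⊤}
  B3:   IN=(all ⊤)   OUT=(all ⊤)

Merge at B2: IN[B2] = OUT[B1] = {a: ⊤, b: ⊤, c: ⊤, d: -, e: ⊤, f: ⊤}
Applying B2's transfer function to that IN value gives OUT[B2] (row B2 above).

Answer: {a: ⊤, b: ⊤, c: ⊤, d: ⊤, e: ⊤, f: +}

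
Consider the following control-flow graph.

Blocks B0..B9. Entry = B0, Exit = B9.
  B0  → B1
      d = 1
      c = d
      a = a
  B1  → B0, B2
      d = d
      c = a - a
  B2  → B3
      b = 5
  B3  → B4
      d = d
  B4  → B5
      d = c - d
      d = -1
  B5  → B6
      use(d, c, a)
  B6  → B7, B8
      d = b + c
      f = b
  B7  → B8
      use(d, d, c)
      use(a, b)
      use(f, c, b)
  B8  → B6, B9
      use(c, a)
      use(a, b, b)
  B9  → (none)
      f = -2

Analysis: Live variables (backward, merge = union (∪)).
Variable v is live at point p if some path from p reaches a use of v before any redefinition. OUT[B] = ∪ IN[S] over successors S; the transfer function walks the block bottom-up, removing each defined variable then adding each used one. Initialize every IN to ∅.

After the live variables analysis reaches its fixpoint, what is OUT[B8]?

Fixpoint table:
  B0: | IN={a} | OUT={a, d}
  B1: | IN={a, d} | OUT={a, c, d}
  B2: | IN={a, c, d} | OUT={a, b, c, d}
  B3: | IN={a, b, c, d} | OUT={a, b, c, d}
  B4: | IN={a, b, c, d} | OUT={a, b, c, d}
  B5: | IN={a, b, c, d} | OUT={a, b, c}
  B6: | IN={a, b, c} | OUT={a, b, c, d, f}
  B7: | IN={a, b, c, d, f} | OUT={a, b, c}
  B8: | IN={a, b, c} | OUT={a, b, c}
  B9: | IN={} | OUT={}

Merge at B8: OUT[B8] = IN[B6] ⊔ IN[B9] = {a, b, c}

Answer: {a, b, c}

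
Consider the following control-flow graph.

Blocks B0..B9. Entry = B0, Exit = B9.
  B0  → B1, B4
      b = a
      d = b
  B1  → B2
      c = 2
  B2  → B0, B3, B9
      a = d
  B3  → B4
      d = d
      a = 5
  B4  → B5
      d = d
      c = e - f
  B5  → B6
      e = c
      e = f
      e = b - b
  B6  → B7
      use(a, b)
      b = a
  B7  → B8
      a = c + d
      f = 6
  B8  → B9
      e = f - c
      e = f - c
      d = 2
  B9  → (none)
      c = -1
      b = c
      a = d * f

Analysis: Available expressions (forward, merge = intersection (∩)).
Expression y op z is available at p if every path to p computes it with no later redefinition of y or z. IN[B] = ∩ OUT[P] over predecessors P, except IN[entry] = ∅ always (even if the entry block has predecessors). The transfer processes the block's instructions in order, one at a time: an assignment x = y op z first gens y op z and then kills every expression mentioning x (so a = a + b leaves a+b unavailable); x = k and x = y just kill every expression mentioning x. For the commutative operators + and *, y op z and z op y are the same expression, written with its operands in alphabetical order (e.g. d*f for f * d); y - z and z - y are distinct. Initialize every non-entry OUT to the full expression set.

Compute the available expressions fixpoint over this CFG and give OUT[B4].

Answer: {e-f}

Working:
Converged values:
  B0:  IN={}  OUT={}
  B1:  IN={}  OUT={}
  B2:  IN={}  OUT={}
  B3:  IN={}  OUT={}
  B4:  IN={}  OUT={e-f}
  B5:  IN={e-f}  OUT={b-b}
  B6:  IN={b-b}  OUT={}
  B7:  IN={}  OUT={c+d}
  B8:  IN={c+d}  OUT={f-c}
  B9:  IN={}  OUT={d*f}

Merge at B4: IN[B4] = OUT[B0] ∩ OUT[B3] = {}
Applying B4's transfer function to that IN value gives OUT[B4] (row B4 above).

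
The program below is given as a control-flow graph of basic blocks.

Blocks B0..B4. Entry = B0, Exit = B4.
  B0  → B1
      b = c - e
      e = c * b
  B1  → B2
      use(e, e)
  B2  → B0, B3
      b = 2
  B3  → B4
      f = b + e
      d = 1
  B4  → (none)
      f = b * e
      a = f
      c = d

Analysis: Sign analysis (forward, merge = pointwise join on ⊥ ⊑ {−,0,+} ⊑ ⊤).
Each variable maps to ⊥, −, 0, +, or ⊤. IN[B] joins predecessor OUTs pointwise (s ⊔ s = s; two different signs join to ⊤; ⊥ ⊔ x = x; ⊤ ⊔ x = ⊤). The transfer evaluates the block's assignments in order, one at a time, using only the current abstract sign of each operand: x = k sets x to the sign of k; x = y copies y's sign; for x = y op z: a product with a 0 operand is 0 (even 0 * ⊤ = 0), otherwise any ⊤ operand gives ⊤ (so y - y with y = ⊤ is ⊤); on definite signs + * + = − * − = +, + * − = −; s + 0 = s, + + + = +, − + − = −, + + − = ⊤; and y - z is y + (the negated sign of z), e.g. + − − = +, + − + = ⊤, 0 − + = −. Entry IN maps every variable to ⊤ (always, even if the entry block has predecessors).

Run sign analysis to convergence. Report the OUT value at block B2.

Answer: {a: ⊤, b: +, c: ⊤, d: ⊤, e: ⊤, f: ⊤}

Working:
Fixpoint table:
  B0:  IN=(all ⊤)  OUT=(all ⊤)
  B1:  IN=(all ⊤)  OUT=(all ⊤)
  B2:  IN=(all ⊤)  OUT={b:+; rest ⊤}
  B3:  IN={b:+; rest ⊤}  OUT={b:+, d:+; rest ⊤}
  B4:  IN={b:+, d:+; rest ⊤}  OUT={b:+, c:+, d:+; rest ⊤}

Merge at B2: IN[B2] = OUT[B1] = {a: ⊤, b: ⊤, c: ⊤, d: ⊤, e: ⊤, f: ⊤}
Applying B2's transfer function to that IN value gives OUT[B2] (row B2 above).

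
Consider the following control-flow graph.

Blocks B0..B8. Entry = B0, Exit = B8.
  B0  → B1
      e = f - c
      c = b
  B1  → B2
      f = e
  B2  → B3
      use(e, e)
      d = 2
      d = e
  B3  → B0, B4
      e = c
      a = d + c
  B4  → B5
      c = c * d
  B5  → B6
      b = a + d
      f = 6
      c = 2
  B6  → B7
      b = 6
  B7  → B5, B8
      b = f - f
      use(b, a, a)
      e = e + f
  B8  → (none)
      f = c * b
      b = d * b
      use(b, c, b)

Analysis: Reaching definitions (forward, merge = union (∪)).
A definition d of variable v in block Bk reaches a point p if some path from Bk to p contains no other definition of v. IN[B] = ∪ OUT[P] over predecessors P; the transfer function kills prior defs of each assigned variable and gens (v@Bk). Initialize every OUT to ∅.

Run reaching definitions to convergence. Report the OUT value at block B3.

Answer: {a@B3, c@B0, d@B2, e@B3, f@B1}

Trace:
Per-block solution:
  B0: | IN={a@B3, c@B0, d@B2, e@B3, f@B1} | OUT={a@B3, c@B0, d@B2, e@B0, f@B1}
  B1: | IN={a@B3, c@B0, d@B2, e@B0, f@B1} | OUT={a@B3, c@B0, d@B2, e@B0, f@B1}
  B2: | IN={a@B3, c@B0, d@B2, e@B0, f@B1} | OUT={a@B3, c@B0, d@B2, e@B0, f@B1}
  B3: | IN={a@B3, c@B0, d@B2, e@B0, f@B1} | OUT={a@B3, c@B0, d@B2, e@B3, f@B1}
  B4: | IN={a@B3, c@B0, d@B2, e@B3, f@B1} | OUT={a@B3, c@B4, d@B2, e@B3, f@B1}
  B5: | IN={a@B3, b@B7, c@B4, c@B5, d@B2, e@B3, e@B7, f@B1, f@B5} | OUT={a@B3, b@B5, c@B5, d@B2, e@B3, e@B7, f@B5}
  B6: | IN={a@B3, b@B5, c@B5, d@B2, e@B3, e@B7, f@B5} | OUT={a@B3, b@B6, c@B5, d@B2, e@B3, e@B7, f@B5}
  B7: | IN={a@B3, b@B6, c@B5, d@B2, e@B3, e@B7, f@B5} | OUT={a@B3, b@B7, c@B5, d@B2, e@B7, f@B5}
  B8: | IN={a@B3, b@B7, c@B5, d@B2, e@B7, f@B5} | OUT={a@B3, b@B8, c@B5, d@B2, e@B7, f@B8}

Merge at B3: IN[B3] = OUT[B2] = {a@B3, c@B0, d@B2, e@B0, f@B1}
Applying B3's transfer function to that IN value gives OUT[B3] (row B3 above).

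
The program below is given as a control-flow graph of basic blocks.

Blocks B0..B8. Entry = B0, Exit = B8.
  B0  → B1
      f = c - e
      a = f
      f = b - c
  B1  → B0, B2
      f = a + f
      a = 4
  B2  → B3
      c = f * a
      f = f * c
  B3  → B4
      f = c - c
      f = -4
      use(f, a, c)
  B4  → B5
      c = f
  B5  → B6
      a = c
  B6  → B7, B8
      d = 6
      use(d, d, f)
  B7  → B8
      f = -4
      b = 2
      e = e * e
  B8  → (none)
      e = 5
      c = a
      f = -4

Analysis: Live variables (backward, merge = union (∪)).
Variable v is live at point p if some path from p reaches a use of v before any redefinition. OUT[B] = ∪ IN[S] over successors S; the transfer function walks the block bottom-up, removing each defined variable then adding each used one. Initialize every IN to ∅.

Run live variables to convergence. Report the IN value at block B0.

Per-block solution:
  B0:  IN={b, c, e}  OUT={a, b, c, e, f}
  B1:  IN={a, b, c, e, f}  OUT={a, b, c, e, f}
  B2:  IN={a, e, f}  OUT={a, c, e}
  B3:  IN={a, c, e}  OUT={e, f}
  B4:  IN={e, f}  OUT={c, e, f}
  B5:  IN={c, e, f}  OUT={a, e, f}
  B6:  IN={a, e, f}  OUT={a, e}
  B7:  IN={a, e}  OUT={a}
  B8:  IN={a}  OUT={}

Merge at B0: OUT[B0] = IN[B1] = {a, b, c, e, f}
Applying B0's transfer function to that OUT value gives IN[B0] (row B0 above).

Answer: {b, c, e}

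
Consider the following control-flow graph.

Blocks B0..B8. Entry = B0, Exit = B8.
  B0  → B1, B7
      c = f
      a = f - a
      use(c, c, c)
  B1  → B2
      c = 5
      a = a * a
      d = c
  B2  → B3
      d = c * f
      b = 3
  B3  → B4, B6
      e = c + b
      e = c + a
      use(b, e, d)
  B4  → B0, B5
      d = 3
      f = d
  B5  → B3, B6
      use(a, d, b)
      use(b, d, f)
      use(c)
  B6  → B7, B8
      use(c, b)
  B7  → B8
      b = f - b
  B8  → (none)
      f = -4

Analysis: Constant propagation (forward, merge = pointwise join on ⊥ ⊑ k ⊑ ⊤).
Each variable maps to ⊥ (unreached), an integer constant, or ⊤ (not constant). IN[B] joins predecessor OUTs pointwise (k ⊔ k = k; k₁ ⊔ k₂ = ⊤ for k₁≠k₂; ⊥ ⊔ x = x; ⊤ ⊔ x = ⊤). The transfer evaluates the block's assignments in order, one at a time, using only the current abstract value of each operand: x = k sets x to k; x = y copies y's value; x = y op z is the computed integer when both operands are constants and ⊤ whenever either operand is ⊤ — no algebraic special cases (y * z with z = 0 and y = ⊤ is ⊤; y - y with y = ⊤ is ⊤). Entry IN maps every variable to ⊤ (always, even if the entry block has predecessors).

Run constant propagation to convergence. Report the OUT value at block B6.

Answer: {a: ⊤, b: 3, c: 5, d: ⊤, e: ⊤, f: ⊤}

Derivation:
Per-block solution:
  B0: | IN=(all ⊤) | OUT=(all ⊤)
  B1: | IN=(all ⊤) | OUT={c:5, d:5; rest ⊤}
  B2: | IN={c:5, d:5; rest ⊤} | OUT={b:3, c:5; rest ⊤}
  B3: | IN={b:3, c:5; rest ⊤} | OUT={b:3, c:5; rest ⊤}
  B4: | IN={b:3, c:5; rest ⊤} | OUT={b:3, c:5, d:3, f:3; rest ⊤}
  B5: | IN={b:3, c:5, d:3, f:3; rest ⊤} | OUT={b:3, c:5, d:3, f:3; rest ⊤}
  B6: | IN={b:3, c:5; rest ⊤} | OUT={b:3, c:5; rest ⊤}
  B7: | IN=(all ⊤) | OUT=(all ⊤)
  B8: | IN=(all ⊤) | OUT={f:-4; rest ⊤}

Merge at B6: IN[B6] = OUT[B3] ⊔ OUT[B5] = {a: ⊤, b: 3, c: 5, d: ⊤, e: ⊤, f: ⊤}
Applying B6's transfer function to that IN value gives OUT[B6] (row B6 above).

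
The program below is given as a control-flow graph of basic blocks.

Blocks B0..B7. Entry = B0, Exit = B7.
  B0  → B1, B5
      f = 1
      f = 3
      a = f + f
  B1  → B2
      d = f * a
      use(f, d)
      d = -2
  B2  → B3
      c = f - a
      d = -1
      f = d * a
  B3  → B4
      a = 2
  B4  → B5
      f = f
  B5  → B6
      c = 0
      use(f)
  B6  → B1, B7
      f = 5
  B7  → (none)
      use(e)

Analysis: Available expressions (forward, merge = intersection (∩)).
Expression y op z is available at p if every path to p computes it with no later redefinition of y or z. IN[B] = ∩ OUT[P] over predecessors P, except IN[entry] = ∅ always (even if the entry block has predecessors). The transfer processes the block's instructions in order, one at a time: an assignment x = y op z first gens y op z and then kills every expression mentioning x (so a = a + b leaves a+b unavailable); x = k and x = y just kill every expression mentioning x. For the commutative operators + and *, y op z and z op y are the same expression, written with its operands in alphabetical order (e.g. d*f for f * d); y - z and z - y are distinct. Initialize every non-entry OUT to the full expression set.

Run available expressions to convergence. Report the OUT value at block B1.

Answer: {a*f}

Derivation:
Fixpoint table:
  B0: | IN={} | OUT={f+f}
  B1: | IN={} | OUT={a*f}
  B2: | IN={a*f} | OUT={a*d}
  B3: | IN={a*d} | OUT={}
  B4: | IN={} | OUT={}
  B5: | IN={} | OUT={}
  B6: | IN={} | OUT={}
  B7: | IN={} | OUT={}

Merge at B1: IN[B1] = OUT[B0] ∩ OUT[B6] = {}
Applying B1's transfer function to that IN value gives OUT[B1] (row B1 above).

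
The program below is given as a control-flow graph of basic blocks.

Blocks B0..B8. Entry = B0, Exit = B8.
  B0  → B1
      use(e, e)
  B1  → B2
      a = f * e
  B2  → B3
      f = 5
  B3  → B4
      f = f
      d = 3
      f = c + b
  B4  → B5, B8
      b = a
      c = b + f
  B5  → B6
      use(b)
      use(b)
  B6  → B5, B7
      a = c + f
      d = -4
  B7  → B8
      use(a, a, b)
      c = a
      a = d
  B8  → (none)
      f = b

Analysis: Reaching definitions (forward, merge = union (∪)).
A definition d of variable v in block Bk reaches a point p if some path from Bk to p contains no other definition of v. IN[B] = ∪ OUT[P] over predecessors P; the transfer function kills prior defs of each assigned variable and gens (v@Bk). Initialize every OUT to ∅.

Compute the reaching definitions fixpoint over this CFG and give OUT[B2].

Per-block solution:
  B0:  IN={}  OUT={}
  B1:  IN={}  OUT={a@B1}
  B2:  IN={a@B1}  OUT={a@B1, f@B2}
  B3:  IN={a@B1, f@B2}  OUT={a@B1, d@B3, f@B3}
  B4:  IN={a@B1, d@B3, f@B3}  OUT={a@B1, b@B4, c@B4, d@B3, f@B3}
  B5:  IN={a@B1, a@B6, b@B4, c@B4, d@B3, d@B6, f@B3}  OUT={a@B1, a@B6, b@B4, c@B4, d@B3, d@B6, f@B3}
  B6:  IN={a@B1, a@B6, b@B4, c@B4, d@B3, d@B6, f@B3}  OUT={a@B6, b@B4, c@B4, d@B6, f@B3}
  B7:  IN={a@B6, b@B4, c@B4, d@B6, f@B3}  OUT={a@B7, b@B4, c@B7, d@B6, f@B3}
  B8:  IN={a@B1, a@B7, b@B4, c@B4, c@B7, d@B3, d@B6, f@B3}  OUT={a@B1, a@B7, b@B4, c@B4, c@B7, d@B3, d@B6, f@B8}

Merge at B2: IN[B2] = OUT[B1] = {a@B1}
Applying B2's transfer function to that IN value gives OUT[B2] (row B2 above).

Answer: {a@B1, f@B2}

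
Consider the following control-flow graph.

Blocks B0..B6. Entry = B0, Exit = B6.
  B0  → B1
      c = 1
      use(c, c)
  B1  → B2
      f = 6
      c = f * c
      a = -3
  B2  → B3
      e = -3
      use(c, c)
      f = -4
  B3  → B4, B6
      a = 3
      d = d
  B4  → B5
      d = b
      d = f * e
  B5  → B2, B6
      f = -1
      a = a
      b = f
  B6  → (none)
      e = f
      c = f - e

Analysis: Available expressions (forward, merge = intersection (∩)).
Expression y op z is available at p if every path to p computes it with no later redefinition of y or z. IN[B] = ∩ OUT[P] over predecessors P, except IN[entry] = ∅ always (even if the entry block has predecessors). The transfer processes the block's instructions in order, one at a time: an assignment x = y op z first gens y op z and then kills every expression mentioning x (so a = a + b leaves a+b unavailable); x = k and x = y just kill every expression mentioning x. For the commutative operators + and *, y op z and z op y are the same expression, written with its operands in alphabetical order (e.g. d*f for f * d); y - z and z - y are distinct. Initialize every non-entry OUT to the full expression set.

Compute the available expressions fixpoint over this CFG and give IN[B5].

Converged values:
  B0: | IN={} | OUT={}
  B1: | IN={} | OUT={}
  B2: | IN={} | OUT={}
  B3: | IN={} | OUT={}
  B4: | IN={} | OUT={e*f}
  B5: | IN={e*f} | OUT={}
  B6: | IN={} | OUT={f-e}

Merge at B5: IN[B5] = OUT[B4] = {e*f}

Answer: {e*f}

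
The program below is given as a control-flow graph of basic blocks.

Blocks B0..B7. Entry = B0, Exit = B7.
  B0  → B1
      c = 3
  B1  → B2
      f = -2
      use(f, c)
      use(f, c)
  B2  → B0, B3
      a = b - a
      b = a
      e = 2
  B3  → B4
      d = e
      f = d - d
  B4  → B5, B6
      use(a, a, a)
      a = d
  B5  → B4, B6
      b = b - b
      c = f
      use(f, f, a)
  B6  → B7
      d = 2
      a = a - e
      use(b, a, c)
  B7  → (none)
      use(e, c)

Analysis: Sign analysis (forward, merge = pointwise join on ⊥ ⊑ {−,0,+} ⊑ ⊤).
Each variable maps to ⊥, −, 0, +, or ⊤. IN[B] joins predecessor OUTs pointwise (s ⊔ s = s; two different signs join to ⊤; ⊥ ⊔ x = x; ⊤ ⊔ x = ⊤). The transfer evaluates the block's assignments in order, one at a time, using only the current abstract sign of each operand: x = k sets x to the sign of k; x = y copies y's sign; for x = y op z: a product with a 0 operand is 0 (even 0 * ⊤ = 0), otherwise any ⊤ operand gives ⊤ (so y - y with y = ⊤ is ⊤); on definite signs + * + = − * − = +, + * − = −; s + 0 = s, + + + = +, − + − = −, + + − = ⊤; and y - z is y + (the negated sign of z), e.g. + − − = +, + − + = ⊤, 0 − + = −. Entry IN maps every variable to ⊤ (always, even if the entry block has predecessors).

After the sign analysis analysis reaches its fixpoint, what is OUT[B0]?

Answer: {a: ⊤, b: ⊤, c: +, d: ⊤, e: ⊤, f: ⊤}

Derivation:
Converged values:
  B0: | IN=(all ⊤) | OUT={c:+; rest ⊤}
  B1: | IN={c:+; rest ⊤} | OUT={c:+, f:-; rest ⊤}
  B2: | IN={c:+, f:-; rest ⊤} | OUT={c:+, e:+, f:-; rest ⊤}
  B3: | IN={c:+, e:+, f:-; rest ⊤} | OUT={c:+, d:+, e:+; rest ⊤}
  B4: | IN={d:+, e:+; rest ⊤} | OUT={a:+, d:+, e:+; rest ⊤}
  B5: | IN={a:+, d:+, e:+; rest ⊤} | OUT={a:+, d:+, e:+; rest ⊤}
  B6: | IN={a:+, d:+, e:+; rest ⊤} | OUT={d:+, e:+; rest ⊤}
  B7: | IN={d:+, e:+; rest ⊤} | OUT={d:+, e:+; rest ⊤}

Merge at B0 (entry node, so the boundary value (all ⊤) is joined with the incoming edge(s)): IN[B0] = (all ⊤) ⊔ OUT[B2] = {a: ⊤, b: ⊤, c: ⊤, d: ⊤, e: ⊤, f: ⊤}
Applying B0's transfer function to that IN value gives OUT[B0] (row B0 above).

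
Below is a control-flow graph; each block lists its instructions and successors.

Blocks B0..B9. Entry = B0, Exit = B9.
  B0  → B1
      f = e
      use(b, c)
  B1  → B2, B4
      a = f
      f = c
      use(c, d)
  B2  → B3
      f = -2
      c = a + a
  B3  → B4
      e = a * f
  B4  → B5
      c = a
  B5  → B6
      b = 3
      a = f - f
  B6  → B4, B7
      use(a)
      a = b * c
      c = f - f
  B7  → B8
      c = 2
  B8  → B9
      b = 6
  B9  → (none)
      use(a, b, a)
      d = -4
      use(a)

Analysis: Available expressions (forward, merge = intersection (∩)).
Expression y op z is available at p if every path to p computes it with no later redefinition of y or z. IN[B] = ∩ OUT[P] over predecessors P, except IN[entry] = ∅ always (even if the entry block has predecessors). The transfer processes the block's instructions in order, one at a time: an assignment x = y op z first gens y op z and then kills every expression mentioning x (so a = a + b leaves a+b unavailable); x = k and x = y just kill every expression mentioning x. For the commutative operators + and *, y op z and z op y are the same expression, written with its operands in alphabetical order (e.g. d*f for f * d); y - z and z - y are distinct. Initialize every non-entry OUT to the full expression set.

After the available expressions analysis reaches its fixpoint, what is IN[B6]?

Fixpoint table:
  B0: | IN={} | OUT={}
  B1: | IN={} | OUT={}
  B2: | IN={} | OUT={a+a}
  B3: | IN={a+a} | OUT={a*f, a+a}
  B4: | IN={} | OUT={}
  B5: | IN={} | OUT={f-f}
  B6: | IN={f-f} | OUT={f-f}
  B7: | IN={f-f} | OUT={f-f}
  B8: | IN={f-f} | OUT={f-f}
  B9: | IN={f-f} | OUT={f-f}

Merge at B6: IN[B6] = OUT[B5] = {f-f}

Answer: {f-f}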